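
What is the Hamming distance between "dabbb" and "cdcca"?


Comparing "dabbb" and "cdcca" position by position:
  Position 0: 'd' vs 'c' => differ
  Position 1: 'a' vs 'd' => differ
  Position 2: 'b' vs 'c' => differ
  Position 3: 'b' vs 'c' => differ
  Position 4: 'b' vs 'a' => differ
Total differences (Hamming distance): 5

5


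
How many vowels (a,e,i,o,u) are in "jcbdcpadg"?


Input: jcbdcpadg
Checking each character:
  'j' at position 0: consonant
  'c' at position 1: consonant
  'b' at position 2: consonant
  'd' at position 3: consonant
  'c' at position 4: consonant
  'p' at position 5: consonant
  'a' at position 6: vowel (running total: 1)
  'd' at position 7: consonant
  'g' at position 8: consonant
Total vowels: 1

1


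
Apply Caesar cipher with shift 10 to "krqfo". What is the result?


Caesar cipher: shift "krqfo" by 10
  'k' (pos 10) + 10 = pos 20 = 'u'
  'r' (pos 17) + 10 = pos 1 = 'b'
  'q' (pos 16) + 10 = pos 0 = 'a'
  'f' (pos 5) + 10 = pos 15 = 'p'
  'o' (pos 14) + 10 = pos 24 = 'y'
Result: ubapy

ubapy


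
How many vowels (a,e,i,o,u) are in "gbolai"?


Input: gbolai
Checking each character:
  'g' at position 0: consonant
  'b' at position 1: consonant
  'o' at position 2: vowel (running total: 1)
  'l' at position 3: consonant
  'a' at position 4: vowel (running total: 2)
  'i' at position 5: vowel (running total: 3)
Total vowels: 3

3


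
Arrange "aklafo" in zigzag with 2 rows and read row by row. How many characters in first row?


Zigzag "aklafo" into 2 rows:
Placing characters:
  'a' => row 0
  'k' => row 1
  'l' => row 0
  'a' => row 1
  'f' => row 0
  'o' => row 1
Rows:
  Row 0: "alf"
  Row 1: "kao"
First row length: 3

3


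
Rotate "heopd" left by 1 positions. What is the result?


Input: "heopd", rotate left by 1
First 1 characters: "h"
Remaining characters: "eopd"
Concatenate remaining + first: "eopd" + "h" = "eopdh"

eopdh


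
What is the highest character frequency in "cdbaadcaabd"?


Input: cdbaadcaabd
Character counts:
  'a': 4
  'b': 2
  'c': 2
  'd': 3
Maximum frequency: 4

4


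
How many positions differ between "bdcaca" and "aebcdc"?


Comparing "bdcaca" and "aebcdc" position by position:
  Position 0: 'b' vs 'a' => DIFFER
  Position 1: 'd' vs 'e' => DIFFER
  Position 2: 'c' vs 'b' => DIFFER
  Position 3: 'a' vs 'c' => DIFFER
  Position 4: 'c' vs 'd' => DIFFER
  Position 5: 'a' vs 'c' => DIFFER
Positions that differ: 6

6


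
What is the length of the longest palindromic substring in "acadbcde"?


Input: "acadbcde"
Checking substrings for palindromes:
  [0:3] "aca" (len 3) => palindrome
Longest palindromic substring: "aca" with length 3

3


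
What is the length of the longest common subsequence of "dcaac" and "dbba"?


LCS of "dcaac" and "dbba"
DP table:
           d    b    b    a
      0    0    0    0    0
  d   0    1    1    1    1
  c   0    1    1    1    1
  a   0    1    1    1    2
  a   0    1    1    1    2
  c   0    1    1    1    2
LCS length = dp[5][4] = 2

2


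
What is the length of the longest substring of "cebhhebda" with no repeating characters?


Input: "cebhhebda"
Sliding window (track last position of each char):
  Position 0 ('c'): window [0,0] length 1 -- new best
  Position 1 ('e'): window [0,1] length 2 -- new best
  Position 2 ('b'): window [0,2] length 3 -- new best
  Position 3 ('h'): window [0,3] length 4 -- new best
  Position 4 ('h'): repeat (last at 3), move window start to 4
  Position 4 ('h'): window [4,4] length 1
  Position 5 ('e'): window [4,5] length 2
  Position 6 ('b'): window [4,6] length 3
  Position 7 ('d'): window [4,7] length 4
  Position 8 ('a'): window [4,8] length 5 -- new best
Longest substring with no repeats: "hebda" with length 5

5


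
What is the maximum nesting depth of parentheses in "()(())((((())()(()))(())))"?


Input: "()(())((((())()(()))(())))"
Tracking depth:
  Position 0 '(': depth becomes 1
  Position 1 ')': depth becomes 0
  Position 2 '(': depth becomes 1
  Position 3 '(': depth becomes 2
  Position 4 ')': depth becomes 1
  Position 5 ')': depth becomes 0
  Position 6 '(': depth becomes 1
  Position 7 '(': depth becomes 2
  Position 8 '(': depth becomes 3
  Position 9 '(': depth becomes 4
  Position 10 '(': depth becomes 5
  Position 11 ')': depth becomes 4
  Position 12 ')': depth becomes 3
  Position 13 '(': depth becomes 4
  Position 14 ')': depth becomes 3
  Position 15 '(': depth becomes 4
  Position 16 '(': depth becomes 5
  Position 17 ')': depth becomes 4
  Position 18 ')': depth becomes 3
  Position 19 ')': depth becomes 2
  Position 20 '(': depth becomes 3
  Position 21 '(': depth becomes 4
  Position 22 ')': depth becomes 3
  Position 23 ')': depth becomes 2
  Position 24 ')': depth becomes 1
  Position 25 ')': depth becomes 0
Maximum depth reached: 5

5


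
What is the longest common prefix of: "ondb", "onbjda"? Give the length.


Words: ondb, onbjda
  Position 0: all 'o' => match
  Position 1: all 'n' => match
  Position 2: ('d', 'b') => mismatch, stop
LCP = "on" (length 2)

2


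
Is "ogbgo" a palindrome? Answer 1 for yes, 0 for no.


Input: ogbgo
Reversed: ogbgo
  Compare pos 0 ('o') with pos 4 ('o'): match
  Compare pos 1 ('g') with pos 3 ('g'): match
Result: palindrome

1


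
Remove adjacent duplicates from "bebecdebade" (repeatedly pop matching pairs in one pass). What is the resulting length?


Input: bebecdebade
Stack-based adjacent duplicate removal:
  Read 'b': push. Stack: b
  Read 'e': push. Stack: be
  Read 'b': push. Stack: beb
  Read 'e': push. Stack: bebe
  Read 'c': push. Stack: bebec
  Read 'd': push. Stack: bebecd
  Read 'e': push. Stack: bebecde
  Read 'b': push. Stack: bebecdeb
  Read 'a': push. Stack: bebecdeba
  Read 'd': push. Stack: bebecdebad
  Read 'e': push. Stack: bebecdebade
Final stack: "bebecdebade" (length 11)

11


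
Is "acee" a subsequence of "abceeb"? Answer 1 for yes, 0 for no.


Check if "acee" is a subsequence of "abceeb"
Greedy scan:
  Position 0 ('a'): matches sub[0] = 'a'
  Position 1 ('b'): no match needed
  Position 2 ('c'): matches sub[1] = 'c'
  Position 3 ('e'): matches sub[2] = 'e'
  Position 4 ('e'): matches sub[3] = 'e'
  Position 5 ('b'): no match needed
All 4 characters matched => is a subsequence

1


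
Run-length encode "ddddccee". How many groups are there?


Input: ddddccee
Scanning for consecutive runs:
  Group 1: 'd' x 4 (positions 0-3)
  Group 2: 'c' x 2 (positions 4-5)
  Group 3: 'e' x 2 (positions 6-7)
Total groups: 3

3


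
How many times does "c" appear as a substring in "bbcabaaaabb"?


Searching for "c" in "bbcabaaaabb"
Scanning each position:
  Position 0: "b" => no
  Position 1: "b" => no
  Position 2: "c" => MATCH
  Position 3: "a" => no
  Position 4: "b" => no
  Position 5: "a" => no
  Position 6: "a" => no
  Position 7: "a" => no
  Position 8: "a" => no
  Position 9: "b" => no
  Position 10: "b" => no
Total occurrences: 1

1


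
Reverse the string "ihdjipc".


Input: ihdjipc
Reading characters right to left:
  Position 6: 'c'
  Position 5: 'p'
  Position 4: 'i'
  Position 3: 'j'
  Position 2: 'd'
  Position 1: 'h'
  Position 0: 'i'
Reversed: cpijdhi

cpijdhi


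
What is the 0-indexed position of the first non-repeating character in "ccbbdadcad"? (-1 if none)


Input: ccbbdadcad
Character frequencies:
  'a': 2
  'b': 2
  'c': 3
  'd': 3
Scanning left to right for freq == 1:
  Position 0 ('c'): freq=3, skip
  Position 1 ('c'): freq=3, skip
  Position 2 ('b'): freq=2, skip
  Position 3 ('b'): freq=2, skip
  Position 4 ('d'): freq=3, skip
  Position 5 ('a'): freq=2, skip
  Position 6 ('d'): freq=3, skip
  Position 7 ('c'): freq=3, skip
  Position 8 ('a'): freq=2, skip
  Position 9 ('d'): freq=3, skip
  No unique character found => answer = -1

-1


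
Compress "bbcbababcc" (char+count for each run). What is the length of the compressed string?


Input: bbcbababcc
Runs:
  'b' x 2 => "b2"
  'c' x 1 => "c1"
  'b' x 1 => "b1"
  'a' x 1 => "a1"
  'b' x 1 => "b1"
  'a' x 1 => "a1"
  'b' x 1 => "b1"
  'c' x 2 => "c2"
Compressed: "b2c1b1a1b1a1b1c2"
Compressed length: 16

16


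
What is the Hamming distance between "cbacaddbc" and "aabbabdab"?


Comparing "cbacaddbc" and "aabbabdab" position by position:
  Position 0: 'c' vs 'a' => differ
  Position 1: 'b' vs 'a' => differ
  Position 2: 'a' vs 'b' => differ
  Position 3: 'c' vs 'b' => differ
  Position 4: 'a' vs 'a' => same
  Position 5: 'd' vs 'b' => differ
  Position 6: 'd' vs 'd' => same
  Position 7: 'b' vs 'a' => differ
  Position 8: 'c' vs 'b' => differ
Total differences (Hamming distance): 7

7


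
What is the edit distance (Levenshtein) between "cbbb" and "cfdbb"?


Computing edit distance: "cbbb" -> "cfdbb"
DP table:
           c    f    d    b    b
      0    1    2    3    4    5
  c   1    0    1    2    3    4
  b   2    1    1    2    2    3
  b   3    2    2    2    2    2
  b   4    3    3    3    2    2
Edit distance = dp[4][5] = 2

2


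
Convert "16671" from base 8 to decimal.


Input: "16671" in base 8
Positional expansion:
  Digit '1' (value 1) x 8^4 = 4096
  Digit '6' (value 6) x 8^3 = 3072
  Digit '6' (value 6) x 8^2 = 384
  Digit '7' (value 7) x 8^1 = 56
  Digit '1' (value 1) x 8^0 = 1
Sum = 7609

7609


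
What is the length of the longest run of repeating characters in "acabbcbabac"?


Input: "acabbcbabac"
Scanning for longest run:
  Position 1 ('c'): new char, reset run to 1
  Position 2 ('a'): new char, reset run to 1
  Position 3 ('b'): new char, reset run to 1
  Position 4 ('b'): continues run of 'b', length=2
  Position 5 ('c'): new char, reset run to 1
  Position 6 ('b'): new char, reset run to 1
  Position 7 ('a'): new char, reset run to 1
  Position 8 ('b'): new char, reset run to 1
  Position 9 ('a'): new char, reset run to 1
  Position 10 ('c'): new char, reset run to 1
Longest run: 'b' with length 2

2


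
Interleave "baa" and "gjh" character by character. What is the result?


Interleaving "baa" and "gjh":
  Position 0: 'b' from first, 'g' from second => "bg"
  Position 1: 'a' from first, 'j' from second => "aj"
  Position 2: 'a' from first, 'h' from second => "ah"
Result: bgajah

bgajah


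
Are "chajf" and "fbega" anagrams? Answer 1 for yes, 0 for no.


Strings: "chajf", "fbega"
Sorted first:  acfhj
Sorted second: abefg
Differ at position 1: 'c' vs 'b' => not anagrams

0


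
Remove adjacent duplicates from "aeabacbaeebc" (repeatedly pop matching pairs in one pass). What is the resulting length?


Input: aeabacbaeebc
Stack-based adjacent duplicate removal:
  Read 'a': push. Stack: a
  Read 'e': push. Stack: ae
  Read 'a': push. Stack: aea
  Read 'b': push. Stack: aeab
  Read 'a': push. Stack: aeaba
  Read 'c': push. Stack: aeabac
  Read 'b': push. Stack: aeabacb
  Read 'a': push. Stack: aeabacba
  Read 'e': push. Stack: aeabacbae
  Read 'e': matches stack top 'e' => pop. Stack: aeabacba
  Read 'b': push. Stack: aeabacbab
  Read 'c': push. Stack: aeabacbabc
Final stack: "aeabacbabc" (length 10)

10


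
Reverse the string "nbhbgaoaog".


Input: nbhbgaoaog
Reading characters right to left:
  Position 9: 'g'
  Position 8: 'o'
  Position 7: 'a'
  Position 6: 'o'
  Position 5: 'a'
  Position 4: 'g'
  Position 3: 'b'
  Position 2: 'h'
  Position 1: 'b'
  Position 0: 'n'
Reversed: goaoagbhbn

goaoagbhbn


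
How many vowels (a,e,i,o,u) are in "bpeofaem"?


Input: bpeofaem
Checking each character:
  'b' at position 0: consonant
  'p' at position 1: consonant
  'e' at position 2: vowel (running total: 1)
  'o' at position 3: vowel (running total: 2)
  'f' at position 4: consonant
  'a' at position 5: vowel (running total: 3)
  'e' at position 6: vowel (running total: 4)
  'm' at position 7: consonant
Total vowels: 4

4


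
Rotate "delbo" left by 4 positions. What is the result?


Input: "delbo", rotate left by 4
First 4 characters: "delb"
Remaining characters: "o"
Concatenate remaining + first: "o" + "delb" = "odelb"

odelb


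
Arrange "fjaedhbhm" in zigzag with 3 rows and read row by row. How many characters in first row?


Zigzag "fjaedhbhm" into 3 rows:
Placing characters:
  'f' => row 0
  'j' => row 1
  'a' => row 2
  'e' => row 1
  'd' => row 0
  'h' => row 1
  'b' => row 2
  'h' => row 1
  'm' => row 0
Rows:
  Row 0: "fdm"
  Row 1: "jehh"
  Row 2: "ab"
First row length: 3

3


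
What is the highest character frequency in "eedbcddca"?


Input: eedbcddca
Character counts:
  'a': 1
  'b': 1
  'c': 2
  'd': 3
  'e': 2
Maximum frequency: 3

3


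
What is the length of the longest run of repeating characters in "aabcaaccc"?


Input: "aabcaaccc"
Scanning for longest run:
  Position 1 ('a'): continues run of 'a', length=2
  Position 2 ('b'): new char, reset run to 1
  Position 3 ('c'): new char, reset run to 1
  Position 4 ('a'): new char, reset run to 1
  Position 5 ('a'): continues run of 'a', length=2
  Position 6 ('c'): new char, reset run to 1
  Position 7 ('c'): continues run of 'c', length=2
  Position 8 ('c'): continues run of 'c', length=3
Longest run: 'c' with length 3

3


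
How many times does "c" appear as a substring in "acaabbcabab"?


Searching for "c" in "acaabbcabab"
Scanning each position:
  Position 0: "a" => no
  Position 1: "c" => MATCH
  Position 2: "a" => no
  Position 3: "a" => no
  Position 4: "b" => no
  Position 5: "b" => no
  Position 6: "c" => MATCH
  Position 7: "a" => no
  Position 8: "b" => no
  Position 9: "a" => no
  Position 10: "b" => no
Total occurrences: 2

2


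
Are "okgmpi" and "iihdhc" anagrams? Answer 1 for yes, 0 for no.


Strings: "okgmpi", "iihdhc"
Sorted first:  gikmop
Sorted second: cdhhii
Differ at position 0: 'g' vs 'c' => not anagrams

0


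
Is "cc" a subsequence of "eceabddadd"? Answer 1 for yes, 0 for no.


Check if "cc" is a subsequence of "eceabddadd"
Greedy scan:
  Position 0 ('e'): no match needed
  Position 1 ('c'): matches sub[0] = 'c'
  Position 2 ('e'): no match needed
  Position 3 ('a'): no match needed
  Position 4 ('b'): no match needed
  Position 5 ('d'): no match needed
  Position 6 ('d'): no match needed
  Position 7 ('a'): no match needed
  Position 8 ('d'): no match needed
  Position 9 ('d'): no match needed
Only matched 1/2 characters => not a subsequence

0


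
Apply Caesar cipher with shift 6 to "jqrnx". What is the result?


Caesar cipher: shift "jqrnx" by 6
  'j' (pos 9) + 6 = pos 15 = 'p'
  'q' (pos 16) + 6 = pos 22 = 'w'
  'r' (pos 17) + 6 = pos 23 = 'x'
  'n' (pos 13) + 6 = pos 19 = 't'
  'x' (pos 23) + 6 = pos 3 = 'd'
Result: pwxtd

pwxtd


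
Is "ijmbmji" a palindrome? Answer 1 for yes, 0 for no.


Input: ijmbmji
Reversed: ijmbmji
  Compare pos 0 ('i') with pos 6 ('i'): match
  Compare pos 1 ('j') with pos 5 ('j'): match
  Compare pos 2 ('m') with pos 4 ('m'): match
Result: palindrome

1


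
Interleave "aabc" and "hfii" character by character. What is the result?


Interleaving "aabc" and "hfii":
  Position 0: 'a' from first, 'h' from second => "ah"
  Position 1: 'a' from first, 'f' from second => "af"
  Position 2: 'b' from first, 'i' from second => "bi"
  Position 3: 'c' from first, 'i' from second => "ci"
Result: ahafbici

ahafbici


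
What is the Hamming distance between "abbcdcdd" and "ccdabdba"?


Comparing "abbcdcdd" and "ccdabdba" position by position:
  Position 0: 'a' vs 'c' => differ
  Position 1: 'b' vs 'c' => differ
  Position 2: 'b' vs 'd' => differ
  Position 3: 'c' vs 'a' => differ
  Position 4: 'd' vs 'b' => differ
  Position 5: 'c' vs 'd' => differ
  Position 6: 'd' vs 'b' => differ
  Position 7: 'd' vs 'a' => differ
Total differences (Hamming distance): 8

8


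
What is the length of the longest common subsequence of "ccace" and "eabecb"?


LCS of "ccace" and "eabecb"
DP table:
           e    a    b    e    c    b
      0    0    0    0    0    0    0
  c   0    0    0    0    0    1    1
  c   0    0    0    0    0    1    1
  a   0    0    1    1    1    1    1
  c   0    0    1    1    1    2    2
  e   0    1    1    1    2    2    2
LCS length = dp[5][6] = 2

2


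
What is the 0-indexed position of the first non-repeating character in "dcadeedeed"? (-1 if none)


Input: dcadeedeed
Character frequencies:
  'a': 1
  'c': 1
  'd': 4
  'e': 4
Scanning left to right for freq == 1:
  Position 0 ('d'): freq=4, skip
  Position 1 ('c'): unique! => answer = 1

1


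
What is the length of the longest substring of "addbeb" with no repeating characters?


Input: "addbeb"
Sliding window (track last position of each char):
  Position 0 ('a'): window [0,0] length 1 -- new best
  Position 1 ('d'): window [0,1] length 2 -- new best
  Position 2 ('d'): repeat (last at 1), move window start to 2
  Position 2 ('d'): window [2,2] length 1
  Position 3 ('b'): window [2,3] length 2
  Position 4 ('e'): window [2,4] length 3 -- new best
  Position 5 ('b'): repeat (last at 3), move window start to 4
  Position 5 ('b'): window [4,5] length 2
Longest substring with no repeats: "dbe" with length 3

3


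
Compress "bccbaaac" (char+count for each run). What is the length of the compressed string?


Input: bccbaaac
Runs:
  'b' x 1 => "b1"
  'c' x 2 => "c2"
  'b' x 1 => "b1"
  'a' x 3 => "a3"
  'c' x 1 => "c1"
Compressed: "b1c2b1a3c1"
Compressed length: 10

10


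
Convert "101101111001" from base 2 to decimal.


Input: "101101111001" in base 2
Positional expansion:
  Digit '1' (value 1) x 2^11 = 2048
  Digit '0' (value 0) x 2^10 = 0
  Digit '1' (value 1) x 2^9 = 512
  Digit '1' (value 1) x 2^8 = 256
  Digit '0' (value 0) x 2^7 = 0
  Digit '1' (value 1) x 2^6 = 64
  Digit '1' (value 1) x 2^5 = 32
  Digit '1' (value 1) x 2^4 = 16
  Digit '1' (value 1) x 2^3 = 8
  Digit '0' (value 0) x 2^2 = 0
  Digit '0' (value 0) x 2^1 = 0
  Digit '1' (value 1) x 2^0 = 1
Sum = 2937

2937


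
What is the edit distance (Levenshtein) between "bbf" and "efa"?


Computing edit distance: "bbf" -> "efa"
DP table:
           e    f    a
      0    1    2    3
  b   1    1    2    3
  b   2    2    2    3
  f   3    3    2    3
Edit distance = dp[3][3] = 3

3


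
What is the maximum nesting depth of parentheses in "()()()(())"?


Input: "()()()(())"
Tracking depth:
  Position 0 '(': depth becomes 1
  Position 1 ')': depth becomes 0
  Position 2 '(': depth becomes 1
  Position 3 ')': depth becomes 0
  Position 4 '(': depth becomes 1
  Position 5 ')': depth becomes 0
  Position 6 '(': depth becomes 1
  Position 7 '(': depth becomes 2
  Position 8 ')': depth becomes 1
  Position 9 ')': depth becomes 0
Maximum depth reached: 2

2


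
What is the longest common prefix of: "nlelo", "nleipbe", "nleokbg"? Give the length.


Words: nlelo, nleipbe, nleokbg
  Position 0: all 'n' => match
  Position 1: all 'l' => match
  Position 2: all 'e' => match
  Position 3: ('l', 'i', 'o') => mismatch, stop
LCP = "nle" (length 3)

3


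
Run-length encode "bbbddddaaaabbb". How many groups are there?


Input: bbbddddaaaabbb
Scanning for consecutive runs:
  Group 1: 'b' x 3 (positions 0-2)
  Group 2: 'd' x 4 (positions 3-6)
  Group 3: 'a' x 4 (positions 7-10)
  Group 4: 'b' x 3 (positions 11-13)
Total groups: 4

4


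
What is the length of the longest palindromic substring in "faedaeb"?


Input: "faedaeb"
Checking substrings for palindromes:
  No multi-char palindromic substrings found
Longest palindromic substring: "f" with length 1

1


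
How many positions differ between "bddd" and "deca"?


Comparing "bddd" and "deca" position by position:
  Position 0: 'b' vs 'd' => DIFFER
  Position 1: 'd' vs 'e' => DIFFER
  Position 2: 'd' vs 'c' => DIFFER
  Position 3: 'd' vs 'a' => DIFFER
Positions that differ: 4

4


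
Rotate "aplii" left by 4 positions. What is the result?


Input: "aplii", rotate left by 4
First 4 characters: "apli"
Remaining characters: "i"
Concatenate remaining + first: "i" + "apli" = "iapli"

iapli


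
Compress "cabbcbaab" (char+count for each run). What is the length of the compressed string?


Input: cabbcbaab
Runs:
  'c' x 1 => "c1"
  'a' x 1 => "a1"
  'b' x 2 => "b2"
  'c' x 1 => "c1"
  'b' x 1 => "b1"
  'a' x 2 => "a2"
  'b' x 1 => "b1"
Compressed: "c1a1b2c1b1a2b1"
Compressed length: 14

14


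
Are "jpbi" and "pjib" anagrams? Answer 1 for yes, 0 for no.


Strings: "jpbi", "pjib"
Sorted first:  bijp
Sorted second: bijp
Sorted forms match => anagrams

1


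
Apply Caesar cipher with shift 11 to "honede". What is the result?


Caesar cipher: shift "honede" by 11
  'h' (pos 7) + 11 = pos 18 = 's'
  'o' (pos 14) + 11 = pos 25 = 'z'
  'n' (pos 13) + 11 = pos 24 = 'y'
  'e' (pos 4) + 11 = pos 15 = 'p'
  'd' (pos 3) + 11 = pos 14 = 'o'
  'e' (pos 4) + 11 = pos 15 = 'p'
Result: szypop

szypop


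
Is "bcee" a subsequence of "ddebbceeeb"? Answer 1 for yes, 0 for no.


Check if "bcee" is a subsequence of "ddebbceeeb"
Greedy scan:
  Position 0 ('d'): no match needed
  Position 1 ('d'): no match needed
  Position 2 ('e'): no match needed
  Position 3 ('b'): matches sub[0] = 'b'
  Position 4 ('b'): no match needed
  Position 5 ('c'): matches sub[1] = 'c'
  Position 6 ('e'): matches sub[2] = 'e'
  Position 7 ('e'): matches sub[3] = 'e'
  Position 8 ('e'): no match needed
  Position 9 ('b'): no match needed
All 4 characters matched => is a subsequence

1


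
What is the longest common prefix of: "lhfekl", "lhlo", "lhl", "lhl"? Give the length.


Words: lhfekl, lhlo, lhl, lhl
  Position 0: all 'l' => match
  Position 1: all 'h' => match
  Position 2: ('f', 'l', 'l', 'l') => mismatch, stop
LCP = "lh" (length 2)

2


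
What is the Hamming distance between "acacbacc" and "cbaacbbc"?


Comparing "acacbacc" and "cbaacbbc" position by position:
  Position 0: 'a' vs 'c' => differ
  Position 1: 'c' vs 'b' => differ
  Position 2: 'a' vs 'a' => same
  Position 3: 'c' vs 'a' => differ
  Position 4: 'b' vs 'c' => differ
  Position 5: 'a' vs 'b' => differ
  Position 6: 'c' vs 'b' => differ
  Position 7: 'c' vs 'c' => same
Total differences (Hamming distance): 6

6


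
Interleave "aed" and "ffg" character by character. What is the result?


Interleaving "aed" and "ffg":
  Position 0: 'a' from first, 'f' from second => "af"
  Position 1: 'e' from first, 'f' from second => "ef"
  Position 2: 'd' from first, 'g' from second => "dg"
Result: afefdg

afefdg


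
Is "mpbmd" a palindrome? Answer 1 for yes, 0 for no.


Input: mpbmd
Reversed: dmbpm
  Compare pos 0 ('m') with pos 4 ('d'): MISMATCH
  Compare pos 1 ('p') with pos 3 ('m'): MISMATCH
Result: not a palindrome

0


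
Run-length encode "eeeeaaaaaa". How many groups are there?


Input: eeeeaaaaaa
Scanning for consecutive runs:
  Group 1: 'e' x 4 (positions 0-3)
  Group 2: 'a' x 6 (positions 4-9)
Total groups: 2

2


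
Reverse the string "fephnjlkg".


Input: fephnjlkg
Reading characters right to left:
  Position 8: 'g'
  Position 7: 'k'
  Position 6: 'l'
  Position 5: 'j'
  Position 4: 'n'
  Position 3: 'h'
  Position 2: 'p'
  Position 1: 'e'
  Position 0: 'f'
Reversed: gkljnhpef

gkljnhpef


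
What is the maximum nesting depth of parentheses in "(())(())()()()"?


Input: "(())(())()()()"
Tracking depth:
  Position 0 '(': depth becomes 1
  Position 1 '(': depth becomes 2
  Position 2 ')': depth becomes 1
  Position 3 ')': depth becomes 0
  Position 4 '(': depth becomes 1
  Position 5 '(': depth becomes 2
  Position 6 ')': depth becomes 1
  Position 7 ')': depth becomes 0
  Position 8 '(': depth becomes 1
  Position 9 ')': depth becomes 0
  Position 10 '(': depth becomes 1
  Position 11 ')': depth becomes 0
  Position 12 '(': depth becomes 1
  Position 13 ')': depth becomes 0
Maximum depth reached: 2

2


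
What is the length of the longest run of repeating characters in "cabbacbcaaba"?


Input: "cabbacbcaaba"
Scanning for longest run:
  Position 1 ('a'): new char, reset run to 1
  Position 2 ('b'): new char, reset run to 1
  Position 3 ('b'): continues run of 'b', length=2
  Position 4 ('a'): new char, reset run to 1
  Position 5 ('c'): new char, reset run to 1
  Position 6 ('b'): new char, reset run to 1
  Position 7 ('c'): new char, reset run to 1
  Position 8 ('a'): new char, reset run to 1
  Position 9 ('a'): continues run of 'a', length=2
  Position 10 ('b'): new char, reset run to 1
  Position 11 ('a'): new char, reset run to 1
Longest run: 'b' with length 2

2


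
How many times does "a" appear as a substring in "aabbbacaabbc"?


Searching for "a" in "aabbbacaabbc"
Scanning each position:
  Position 0: "a" => MATCH
  Position 1: "a" => MATCH
  Position 2: "b" => no
  Position 3: "b" => no
  Position 4: "b" => no
  Position 5: "a" => MATCH
  Position 6: "c" => no
  Position 7: "a" => MATCH
  Position 8: "a" => MATCH
  Position 9: "b" => no
  Position 10: "b" => no
  Position 11: "c" => no
Total occurrences: 5

5


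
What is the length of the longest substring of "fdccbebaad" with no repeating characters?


Input: "fdccbebaad"
Sliding window (track last position of each char):
  Position 0 ('f'): window [0,0] length 1 -- new best
  Position 1 ('d'): window [0,1] length 2 -- new best
  Position 2 ('c'): window [0,2] length 3 -- new best
  Position 3 ('c'): repeat (last at 2), move window start to 3
  Position 3 ('c'): window [3,3] length 1
  Position 4 ('b'): window [3,4] length 2
  Position 5 ('e'): window [3,5] length 3
  Position 6 ('b'): repeat (last at 4), move window start to 5
  Position 6 ('b'): window [5,6] length 2
  Position 7 ('a'): window [5,7] length 3
  Position 8 ('a'): repeat (last at 7), move window start to 8
  Position 8 ('a'): window [8,8] length 1
  Position 9 ('d'): window [8,9] length 2
Longest substring with no repeats: "fdc" with length 3

3


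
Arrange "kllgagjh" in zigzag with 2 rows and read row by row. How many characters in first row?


Zigzag "kllgagjh" into 2 rows:
Placing characters:
  'k' => row 0
  'l' => row 1
  'l' => row 0
  'g' => row 1
  'a' => row 0
  'g' => row 1
  'j' => row 0
  'h' => row 1
Rows:
  Row 0: "klaj"
  Row 1: "lggh"
First row length: 4

4


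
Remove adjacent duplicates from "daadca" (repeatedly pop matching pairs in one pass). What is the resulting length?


Input: daadca
Stack-based adjacent duplicate removal:
  Read 'd': push. Stack: d
  Read 'a': push. Stack: da
  Read 'a': matches stack top 'a' => pop. Stack: d
  Read 'd': matches stack top 'd' => pop. Stack: (empty)
  Read 'c': push. Stack: c
  Read 'a': push. Stack: ca
Final stack: "ca" (length 2)

2


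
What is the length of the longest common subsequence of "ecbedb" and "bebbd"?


LCS of "ecbedb" and "bebbd"
DP table:
           b    e    b    b    d
      0    0    0    0    0    0
  e   0    0    1    1    1    1
  c   0    0    1    1    1    1
  b   0    1    1    2    2    2
  e   0    1    2    2    2    2
  d   0    1    2    2    2    3
  b   0    1    2    3    3    3
LCS length = dp[6][5] = 3

3


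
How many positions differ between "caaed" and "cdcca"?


Comparing "caaed" and "cdcca" position by position:
  Position 0: 'c' vs 'c' => same
  Position 1: 'a' vs 'd' => DIFFER
  Position 2: 'a' vs 'c' => DIFFER
  Position 3: 'e' vs 'c' => DIFFER
  Position 4: 'd' vs 'a' => DIFFER
Positions that differ: 4

4


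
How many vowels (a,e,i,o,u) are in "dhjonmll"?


Input: dhjonmll
Checking each character:
  'd' at position 0: consonant
  'h' at position 1: consonant
  'j' at position 2: consonant
  'o' at position 3: vowel (running total: 1)
  'n' at position 4: consonant
  'm' at position 5: consonant
  'l' at position 6: consonant
  'l' at position 7: consonant
Total vowels: 1

1


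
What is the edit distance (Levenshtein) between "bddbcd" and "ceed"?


Computing edit distance: "bddbcd" -> "ceed"
DP table:
           c    e    e    d
      0    1    2    3    4
  b   1    1    2    3    4
  d   2    2    2    3    3
  d   3    3    3    3    3
  b   4    4    4    4    4
  c   5    4    5    5    5
  d   6    5    5    6    5
Edit distance = dp[6][4] = 5

5


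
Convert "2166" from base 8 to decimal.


Input: "2166" in base 8
Positional expansion:
  Digit '2' (value 2) x 8^3 = 1024
  Digit '1' (value 1) x 8^2 = 64
  Digit '6' (value 6) x 8^1 = 48
  Digit '6' (value 6) x 8^0 = 6
Sum = 1142

1142


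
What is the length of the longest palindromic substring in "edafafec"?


Input: "edafafec"
Checking substrings for palindromes:
  [2:5] "afa" (len 3) => palindrome
  [3:6] "faf" (len 3) => palindrome
Longest palindromic substring: "afa" with length 3

3


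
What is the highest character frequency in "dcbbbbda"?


Input: dcbbbbda
Character counts:
  'a': 1
  'b': 4
  'c': 1
  'd': 2
Maximum frequency: 4

4


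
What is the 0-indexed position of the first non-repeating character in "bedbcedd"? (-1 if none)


Input: bedbcedd
Character frequencies:
  'b': 2
  'c': 1
  'd': 3
  'e': 2
Scanning left to right for freq == 1:
  Position 0 ('b'): freq=2, skip
  Position 1 ('e'): freq=2, skip
  Position 2 ('d'): freq=3, skip
  Position 3 ('b'): freq=2, skip
  Position 4 ('c'): unique! => answer = 4

4


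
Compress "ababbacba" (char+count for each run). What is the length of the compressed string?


Input: ababbacba
Runs:
  'a' x 1 => "a1"
  'b' x 1 => "b1"
  'a' x 1 => "a1"
  'b' x 2 => "b2"
  'a' x 1 => "a1"
  'c' x 1 => "c1"
  'b' x 1 => "b1"
  'a' x 1 => "a1"
Compressed: "a1b1a1b2a1c1b1a1"
Compressed length: 16

16


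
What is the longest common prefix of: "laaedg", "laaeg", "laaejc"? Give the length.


Words: laaedg, laaeg, laaejc
  Position 0: all 'l' => match
  Position 1: all 'a' => match
  Position 2: all 'a' => match
  Position 3: all 'e' => match
  Position 4: ('d', 'g', 'j') => mismatch, stop
LCP = "laae" (length 4)

4


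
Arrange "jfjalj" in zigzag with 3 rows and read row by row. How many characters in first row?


Zigzag "jfjalj" into 3 rows:
Placing characters:
  'j' => row 0
  'f' => row 1
  'j' => row 2
  'a' => row 1
  'l' => row 0
  'j' => row 1
Rows:
  Row 0: "jl"
  Row 1: "faj"
  Row 2: "j"
First row length: 2

2


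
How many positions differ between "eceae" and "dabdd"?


Comparing "eceae" and "dabdd" position by position:
  Position 0: 'e' vs 'd' => DIFFER
  Position 1: 'c' vs 'a' => DIFFER
  Position 2: 'e' vs 'b' => DIFFER
  Position 3: 'a' vs 'd' => DIFFER
  Position 4: 'e' vs 'd' => DIFFER
Positions that differ: 5

5


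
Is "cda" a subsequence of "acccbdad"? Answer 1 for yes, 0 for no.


Check if "cda" is a subsequence of "acccbdad"
Greedy scan:
  Position 0 ('a'): no match needed
  Position 1 ('c'): matches sub[0] = 'c'
  Position 2 ('c'): no match needed
  Position 3 ('c'): no match needed
  Position 4 ('b'): no match needed
  Position 5 ('d'): matches sub[1] = 'd'
  Position 6 ('a'): matches sub[2] = 'a'
  Position 7 ('d'): no match needed
All 3 characters matched => is a subsequence

1


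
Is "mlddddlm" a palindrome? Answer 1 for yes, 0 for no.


Input: mlddddlm
Reversed: mlddddlm
  Compare pos 0 ('m') with pos 7 ('m'): match
  Compare pos 1 ('l') with pos 6 ('l'): match
  Compare pos 2 ('d') with pos 5 ('d'): match
  Compare pos 3 ('d') with pos 4 ('d'): match
Result: palindrome

1


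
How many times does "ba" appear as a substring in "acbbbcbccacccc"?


Searching for "ba" in "acbbbcbccacccc"
Scanning each position:
  Position 0: "ac" => no
  Position 1: "cb" => no
  Position 2: "bb" => no
  Position 3: "bb" => no
  Position 4: "bc" => no
  Position 5: "cb" => no
  Position 6: "bc" => no
  Position 7: "cc" => no
  Position 8: "ca" => no
  Position 9: "ac" => no
  Position 10: "cc" => no
  Position 11: "cc" => no
  Position 12: "cc" => no
Total occurrences: 0

0


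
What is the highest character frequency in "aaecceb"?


Input: aaecceb
Character counts:
  'a': 2
  'b': 1
  'c': 2
  'e': 2
Maximum frequency: 2

2


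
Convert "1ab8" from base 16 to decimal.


Input: "1ab8" in base 16
Positional expansion:
  Digit '1' (value 1) x 16^3 = 4096
  Digit 'a' (value 10) x 16^2 = 2560
  Digit 'b' (value 11) x 16^1 = 176
  Digit '8' (value 8) x 16^0 = 8
Sum = 6840

6840


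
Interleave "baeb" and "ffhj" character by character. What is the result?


Interleaving "baeb" and "ffhj":
  Position 0: 'b' from first, 'f' from second => "bf"
  Position 1: 'a' from first, 'f' from second => "af"
  Position 2: 'e' from first, 'h' from second => "eh"
  Position 3: 'b' from first, 'j' from second => "bj"
Result: bfafehbj

bfafehbj


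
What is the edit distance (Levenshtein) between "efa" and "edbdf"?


Computing edit distance: "efa" -> "edbdf"
DP table:
           e    d    b    d    f
      0    1    2    3    4    5
  e   1    0    1    2    3    4
  f   2    1    1    2    3    3
  a   3    2    2    2    3    4
Edit distance = dp[3][5] = 4

4


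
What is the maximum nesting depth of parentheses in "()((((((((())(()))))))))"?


Input: "()((((((((())(()))))))))"
Tracking depth:
  Position 0 '(': depth becomes 1
  Position 1 ')': depth becomes 0
  Position 2 '(': depth becomes 1
  Position 3 '(': depth becomes 2
  Position 4 '(': depth becomes 3
  Position 5 '(': depth becomes 4
  Position 6 '(': depth becomes 5
  Position 7 '(': depth becomes 6
  Position 8 '(': depth becomes 7
  Position 9 '(': depth becomes 8
  Position 10 '(': depth becomes 9
  Position 11 ')': depth becomes 8
  Position 12 ')': depth becomes 7
  Position 13 '(': depth becomes 8
  Position 14 '(': depth becomes 9
  Position 15 ')': depth becomes 8
  Position 16 ')': depth becomes 7
  Position 17 ')': depth becomes 6
  Position 18 ')': depth becomes 5
  Position 19 ')': depth becomes 4
  Position 20 ')': depth becomes 3
  Position 21 ')': depth becomes 2
  Position 22 ')': depth becomes 1
  Position 23 ')': depth becomes 0
Maximum depth reached: 9

9


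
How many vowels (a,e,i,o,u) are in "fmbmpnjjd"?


Input: fmbmpnjjd
Checking each character:
  'f' at position 0: consonant
  'm' at position 1: consonant
  'b' at position 2: consonant
  'm' at position 3: consonant
  'p' at position 4: consonant
  'n' at position 5: consonant
  'j' at position 6: consonant
  'j' at position 7: consonant
  'd' at position 8: consonant
Total vowels: 0

0


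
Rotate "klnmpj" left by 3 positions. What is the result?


Input: "klnmpj", rotate left by 3
First 3 characters: "kln"
Remaining characters: "mpj"
Concatenate remaining + first: "mpj" + "kln" = "mpjkln"

mpjkln


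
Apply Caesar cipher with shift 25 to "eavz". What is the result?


Caesar cipher: shift "eavz" by 25
  'e' (pos 4) + 25 = pos 3 = 'd'
  'a' (pos 0) + 25 = pos 25 = 'z'
  'v' (pos 21) + 25 = pos 20 = 'u'
  'z' (pos 25) + 25 = pos 24 = 'y'
Result: dzuy

dzuy


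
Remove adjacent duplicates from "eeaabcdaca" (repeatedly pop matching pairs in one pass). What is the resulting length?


Input: eeaabcdaca
Stack-based adjacent duplicate removal:
  Read 'e': push. Stack: e
  Read 'e': matches stack top 'e' => pop. Stack: (empty)
  Read 'a': push. Stack: a
  Read 'a': matches stack top 'a' => pop. Stack: (empty)
  Read 'b': push. Stack: b
  Read 'c': push. Stack: bc
  Read 'd': push. Stack: bcd
  Read 'a': push. Stack: bcda
  Read 'c': push. Stack: bcdac
  Read 'a': push. Stack: bcdaca
Final stack: "bcdaca" (length 6)

6


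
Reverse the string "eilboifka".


Input: eilboifka
Reading characters right to left:
  Position 8: 'a'
  Position 7: 'k'
  Position 6: 'f'
  Position 5: 'i'
  Position 4: 'o'
  Position 3: 'b'
  Position 2: 'l'
  Position 1: 'i'
  Position 0: 'e'
Reversed: akfioblie

akfioblie


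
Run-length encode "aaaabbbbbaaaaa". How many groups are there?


Input: aaaabbbbbaaaaa
Scanning for consecutive runs:
  Group 1: 'a' x 4 (positions 0-3)
  Group 2: 'b' x 5 (positions 4-8)
  Group 3: 'a' x 5 (positions 9-13)
Total groups: 3

3


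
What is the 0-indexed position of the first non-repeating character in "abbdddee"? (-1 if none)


Input: abbdddee
Character frequencies:
  'a': 1
  'b': 2
  'd': 3
  'e': 2
Scanning left to right for freq == 1:
  Position 0 ('a'): unique! => answer = 0

0


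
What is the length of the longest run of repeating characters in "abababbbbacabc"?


Input: "abababbbbacabc"
Scanning for longest run:
  Position 1 ('b'): new char, reset run to 1
  Position 2 ('a'): new char, reset run to 1
  Position 3 ('b'): new char, reset run to 1
  Position 4 ('a'): new char, reset run to 1
  Position 5 ('b'): new char, reset run to 1
  Position 6 ('b'): continues run of 'b', length=2
  Position 7 ('b'): continues run of 'b', length=3
  Position 8 ('b'): continues run of 'b', length=4
  Position 9 ('a'): new char, reset run to 1
  Position 10 ('c'): new char, reset run to 1
  Position 11 ('a'): new char, reset run to 1
  Position 12 ('b'): new char, reset run to 1
  Position 13 ('c'): new char, reset run to 1
Longest run: 'b' with length 4

4


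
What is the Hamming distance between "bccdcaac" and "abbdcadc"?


Comparing "bccdcaac" and "abbdcadc" position by position:
  Position 0: 'b' vs 'a' => differ
  Position 1: 'c' vs 'b' => differ
  Position 2: 'c' vs 'b' => differ
  Position 3: 'd' vs 'd' => same
  Position 4: 'c' vs 'c' => same
  Position 5: 'a' vs 'a' => same
  Position 6: 'a' vs 'd' => differ
  Position 7: 'c' vs 'c' => same
Total differences (Hamming distance): 4

4


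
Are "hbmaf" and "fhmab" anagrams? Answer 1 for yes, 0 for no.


Strings: "hbmaf", "fhmab"
Sorted first:  abfhm
Sorted second: abfhm
Sorted forms match => anagrams

1


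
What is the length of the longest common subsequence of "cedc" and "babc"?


LCS of "cedc" and "babc"
DP table:
           b    a    b    c
      0    0    0    0    0
  c   0    0    0    0    1
  e   0    0    0    0    1
  d   0    0    0    0    1
  c   0    0    0    0    1
LCS length = dp[4][4] = 1

1


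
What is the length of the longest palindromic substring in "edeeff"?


Input: "edeeff"
Checking substrings for palindromes:
  [0:3] "ede" (len 3) => palindrome
  [2:4] "ee" (len 2) => palindrome
  [4:6] "ff" (len 2) => palindrome
Longest palindromic substring: "ede" with length 3

3


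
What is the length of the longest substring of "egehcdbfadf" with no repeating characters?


Input: "egehcdbfadf"
Sliding window (track last position of each char):
  Position 0 ('e'): window [0,0] length 1 -- new best
  Position 1 ('g'): window [0,1] length 2 -- new best
  Position 2 ('e'): repeat (last at 0), move window start to 1
  Position 2 ('e'): window [1,2] length 2
  Position 3 ('h'): window [1,3] length 3 -- new best
  Position 4 ('c'): window [1,4] length 4 -- new best
  Position 5 ('d'): window [1,5] length 5 -- new best
  Position 6 ('b'): window [1,6] length 6 -- new best
  Position 7 ('f'): window [1,7] length 7 -- new best
  Position 8 ('a'): window [1,8] length 8 -- new best
  Position 9 ('d'): repeat (last at 5), move window start to 6
  Position 9 ('d'): window [6,9] length 4
  Position 10 ('f'): repeat (last at 7), move window start to 8
  Position 10 ('f'): window [8,10] length 3
Longest substring with no repeats: "gehcdbfa" with length 8

8


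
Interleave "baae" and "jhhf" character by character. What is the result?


Interleaving "baae" and "jhhf":
  Position 0: 'b' from first, 'j' from second => "bj"
  Position 1: 'a' from first, 'h' from second => "ah"
  Position 2: 'a' from first, 'h' from second => "ah"
  Position 3: 'e' from first, 'f' from second => "ef"
Result: bjahahef

bjahahef


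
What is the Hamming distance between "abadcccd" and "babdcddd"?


Comparing "abadcccd" and "babdcddd" position by position:
  Position 0: 'a' vs 'b' => differ
  Position 1: 'b' vs 'a' => differ
  Position 2: 'a' vs 'b' => differ
  Position 3: 'd' vs 'd' => same
  Position 4: 'c' vs 'c' => same
  Position 5: 'c' vs 'd' => differ
  Position 6: 'c' vs 'd' => differ
  Position 7: 'd' vs 'd' => same
Total differences (Hamming distance): 5

5


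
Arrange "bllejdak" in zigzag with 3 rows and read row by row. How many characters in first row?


Zigzag "bllejdak" into 3 rows:
Placing characters:
  'b' => row 0
  'l' => row 1
  'l' => row 2
  'e' => row 1
  'j' => row 0
  'd' => row 1
  'a' => row 2
  'k' => row 1
Rows:
  Row 0: "bj"
  Row 1: "ledk"
  Row 2: "la"
First row length: 2

2
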